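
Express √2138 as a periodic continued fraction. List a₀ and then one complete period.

a₀ = ⌊√2138⌋ = 46.
With m₀=0, d₀=1 and mₖ₊₁ = dₖaₖ − mₖ, dₖ₊₁ = (n − mₖ₊₁²)/dₖ, aₖ₊₁ = ⌊(a₀+mₖ₊₁)/dₖ₊₁⌋:
  k=1: m=46, d=22, a=4
  k=2: m=42, d=17, a=5
  k=3: m=43, d=17, a=5
  k=4: m=42, d=22, a=4
  k=5: m=46, d=1, a=92
d=1 and a=2a₀=92 at k=5, so the next step gives (m, d) = (46, 22) again — its k=1 value — and the period has length 5.

[46; 4, 5, 5, 4, 92]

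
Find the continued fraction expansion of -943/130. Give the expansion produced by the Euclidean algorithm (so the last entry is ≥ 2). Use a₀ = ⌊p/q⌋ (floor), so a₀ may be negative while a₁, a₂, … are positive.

[-8; 1, 2, 1, 15, 2]

-943 = -8*130 + 97
130 = 1*97 + 33
97 = 2*33 + 31
33 = 1*31 + 2
31 = 15*2 + 1
2 = 2*1 + 0  (stop)
So -943/130 = [-8; 1, 2, 1, 15, 2].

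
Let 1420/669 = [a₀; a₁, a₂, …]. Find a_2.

6

1420 = 2·669 + 82   →  a_0 = 2
669 = 8·82 + 13   →  a_1 = 8
82 = 6·13 + 4   →  a_2 = 6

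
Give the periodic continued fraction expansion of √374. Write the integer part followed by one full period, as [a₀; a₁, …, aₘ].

a₀ = ⌊√374⌋ = 19.
With m₀=0, d₀=1 and mₖ₊₁ = dₖaₖ − mₖ, dₖ₊₁ = (n − mₖ₊₁²)/dₖ, aₖ₊₁ = ⌊(a₀+mₖ₊₁)/dₖ₊₁⌋:
  k=1: m=19, d=13, a=2
  k=2: m=7, d=25, a=1
  k=3: m=18, d=2, a=18
  k=4: m=18, d=25, a=1
  k=5: m=7, d=13, a=2
  k=6: m=19, d=1, a=38
d=1 and a=2a₀=38 at k=6, so the next step gives (m, d) = (19, 13) again — its k=1 value — and the period has length 6.

[19; 2, 1, 18, 1, 2, 38]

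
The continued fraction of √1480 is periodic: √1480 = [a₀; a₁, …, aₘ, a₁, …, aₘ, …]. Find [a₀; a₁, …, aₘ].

[38; 2, 8, 19, 8, 2, 76]

a₀ = ⌊√1480⌋ = 38.
With m₀=0, d₀=1 and mₖ₊₁ = dₖaₖ − mₖ, dₖ₊₁ = (n − mₖ₊₁²)/dₖ, aₖ₊₁ = ⌊(a₀+mₖ₊₁)/dₖ₊₁⌋:
  k=1: m=38, d=36, a=2
  k=2: m=34, d=9, a=8
  k=3: m=38, d=4, a=19
  k=4: m=38, d=9, a=8
  k=5: m=34, d=36, a=2
  k=6: m=38, d=1, a=76
d=1 and a=2a₀=76 at k=6, so the next step gives (m, d) = (38, 36) again — its k=1 value — and the period has length 6.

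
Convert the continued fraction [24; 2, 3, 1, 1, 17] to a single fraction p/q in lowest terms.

6867/281

Fold from the inside: start with 17/1.
  1 + 1/17 = 18/17
  1 + 17/18 = 35/18
  3 + 18/35 = 123/35
  2 + 35/123 = 281/123
  24 + 123/281 = 6867/281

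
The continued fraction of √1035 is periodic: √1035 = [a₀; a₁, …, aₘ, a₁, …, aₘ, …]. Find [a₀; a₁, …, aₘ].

[32; 5, 1, 5, 64]

a₀ = ⌊√1035⌋ = 32.
With m₀=0, d₀=1 and mₖ₊₁ = dₖaₖ − mₖ, dₖ₊₁ = (n − mₖ₊₁²)/dₖ, aₖ₊₁ = ⌊(a₀+mₖ₊₁)/dₖ₊₁⌋:
  k=1: m=32, d=11, a=5
  k=2: m=23, d=46, a=1
  k=3: m=23, d=11, a=5
  k=4: m=32, d=1, a=64
d=1 and a=2a₀=64 at k=4, so the next step gives (m, d) = (32, 11) again — its k=1 value — and the period has length 4.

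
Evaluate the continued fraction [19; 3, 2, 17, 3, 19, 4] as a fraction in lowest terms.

Fold from the inside: start with 4/1.
  19 + 1/4 = 77/4
  3 + 4/77 = 235/77
  17 + 77/235 = 4072/235
  2 + 235/4072 = 8379/4072
  3 + 4072/8379 = 29209/8379
  19 + 8379/29209 = 563350/29209

563350/29209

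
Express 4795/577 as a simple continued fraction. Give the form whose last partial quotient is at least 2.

4795 = 8×577 + 179
577 = 3×179 + 40
179 = 4×40 + 19
40 = 2×19 + 2
19 = 9×2 + 1
2 = 2×1 + 0  (stop)
So 4795/577 = [8; 3, 4, 2, 9, 2].

[8; 3, 4, 2, 9, 2]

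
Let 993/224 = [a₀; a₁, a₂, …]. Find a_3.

993 = 4·224 + 97   →  a_0 = 4
224 = 2·97 + 30   →  a_1 = 2
97 = 3·30 + 7   →  a_2 = 3
30 = 4·7 + 2   →  a_3 = 4

4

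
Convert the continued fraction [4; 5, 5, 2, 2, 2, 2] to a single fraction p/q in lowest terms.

3413/814

Using pₖ = aₖpₖ₋₁ + pₖ₋₂ and qₖ = aₖqₖ₋₁ + qₖ₋₂:
  k=0: a=4, p=4, q=1
  k=1: a=5, p=21, q=5
  k=2: a=5, p=109, q=26
  k=3: a=2, p=239, q=57
  k=4: a=2, p=587, q=140
  k=5: a=2, p=1413, q=337
  k=6: a=2, p=3413, q=814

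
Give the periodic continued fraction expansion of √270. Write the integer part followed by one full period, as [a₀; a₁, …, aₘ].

a₀ = ⌊√270⌋ = 16.
With m₀=0, d₀=1 and mₖ₊₁ = dₖaₖ − mₖ, dₖ₊₁ = (n − mₖ₊₁²)/dₖ, aₖ₊₁ = ⌊(a₀+mₖ₊₁)/dₖ₊₁⌋:
  k=1: m=16, d=14, a=2
  k=2: m=12, d=9, a=3
  k=3: m=15, d=5, a=6
  k=4: m=15, d=9, a=3
  k=5: m=12, d=14, a=2
  k=6: m=16, d=1, a=32
d=1 and a=2a₀=32 at k=6, so the next step gives (m, d) = (16, 14) again — its k=1 value — and the period has length 6.

[16; 2, 3, 6, 3, 2, 32]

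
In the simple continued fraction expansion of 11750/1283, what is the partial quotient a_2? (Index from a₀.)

3

11750 = 9·1283 + 203   →  a_0 = 9
1283 = 6·203 + 65   →  a_1 = 6
203 = 3·65 + 8   →  a_2 = 3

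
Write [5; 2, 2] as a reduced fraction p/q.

Fold from the inside: start with 2/1.
  2 + 1/2 = 5/2
  5 + 2/5 = 27/5

27/5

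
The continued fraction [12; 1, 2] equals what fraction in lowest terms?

38/3

Using pₖ = aₖpₖ₋₁ + pₖ₋₂ and qₖ = aₖqₖ₋₁ + qₖ₋₂:
  k=0: a=12, p=12, q=1
  k=1: a=1, p=13, q=1
  k=2: a=2, p=38, q=3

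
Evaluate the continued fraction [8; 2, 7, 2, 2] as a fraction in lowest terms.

669/79

Using pₖ = aₖpₖ₋₁ + pₖ₋₂ and qₖ = aₖqₖ₋₁ + qₖ₋₂:
  k=0: a=8, p=8, q=1
  k=1: a=2, p=17, q=2
  k=2: a=7, p=127, q=15
  k=3: a=2, p=271, q=32
  k=4: a=2, p=669, q=79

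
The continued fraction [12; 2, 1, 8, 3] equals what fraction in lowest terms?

1000/81

Fold from the inside: start with 3/1.
  8 + 1/3 = 25/3
  1 + 3/25 = 28/25
  2 + 25/28 = 81/28
  12 + 28/81 = 1000/81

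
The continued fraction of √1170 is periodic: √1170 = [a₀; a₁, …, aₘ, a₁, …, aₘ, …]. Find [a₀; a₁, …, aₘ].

a₀ = ⌊√1170⌋ = 34.
With m₀=0, d₀=1 and mₖ₊₁ = dₖaₖ − mₖ, dₖ₊₁ = (n − mₖ₊₁²)/dₖ, aₖ₊₁ = ⌊(a₀+mₖ₊₁)/dₖ₊₁⌋:
  k=1: m=34, d=14, a=4
  k=2: m=22, d=49, a=1
  k=3: m=27, d=9, a=6
  k=4: m=27, d=49, a=1
  k=5: m=22, d=14, a=4
  k=6: m=34, d=1, a=68
d=1 and a=2a₀=68 at k=6, so the next step gives (m, d) = (34, 14) again — its k=1 value — and the period has length 6.

[34; 4, 1, 6, 1, 4, 68]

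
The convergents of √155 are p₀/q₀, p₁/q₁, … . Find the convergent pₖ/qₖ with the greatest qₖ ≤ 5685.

√155 = [12; 2, 4, 2, 24, …] (period length 4).
Convergents:
  p_0/q_0 = 12/1
  p_1/q_1 = 25/2
  p_2/q_2 = 112/9
  p_3/q_3 = 249/20
  p_4/q_4 = 6088/489
  p_5/q_5 = 12425/998
  p_6/q_6 = 55788/4481
  p_7/q_7 = 124001/9960
q_6 = 4481 ≤ 5685 < 9960 = q_7, so the answer is 55788/4481.

55788/4481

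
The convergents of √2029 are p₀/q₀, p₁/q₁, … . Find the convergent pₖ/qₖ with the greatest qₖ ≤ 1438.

45630/1013

√2029 = [45; 22, 1, 1, 22, 90, …] (period length 5).
Convergents:
  p_0/q_0 = 45/1
  p_1/q_1 = 991/22
  p_2/q_2 = 1036/23
  p_3/q_3 = 2027/45
  p_4/q_4 = 45630/1013
  p_5/q_5 = 4108727/91215
q_4 = 1013 ≤ 1438 < 91215 = q_5, so the answer is 45630/1013.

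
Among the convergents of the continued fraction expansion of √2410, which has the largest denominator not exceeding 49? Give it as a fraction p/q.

540/11

√2410 = [49; 10, 1, 8, 1, 10, 98, …] (period length 6).
Convergents:
  p_0/q_0 = 49/1
  p_1/q_1 = 491/10
  p_2/q_2 = 540/11
  p_3/q_3 = 4811/98
q_2 = 11 ≤ 49 < 98 = q_3, so the answer is 540/11.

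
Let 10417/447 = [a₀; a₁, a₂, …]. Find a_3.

2

10417 = 23·447 + 136   →  a_0 = 23
447 = 3·136 + 39   →  a_1 = 3
136 = 3·39 + 19   →  a_2 = 3
39 = 2·19 + 1   →  a_3 = 2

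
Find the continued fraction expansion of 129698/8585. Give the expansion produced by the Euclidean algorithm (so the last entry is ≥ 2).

129698 = 15*8585 + 923
8585 = 9*923 + 278
923 = 3*278 + 89
278 = 3*89 + 11
89 = 8*11 + 1
11 = 11*1 + 0  (stop)
So 129698/8585 = [15; 9, 3, 3, 8, 11].

[15; 9, 3, 3, 8, 11]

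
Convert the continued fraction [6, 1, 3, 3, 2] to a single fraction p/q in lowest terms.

Fold from the inside: start with 2/1.
  3 + 1/2 = 7/2
  3 + 2/7 = 23/7
  1 + 7/23 = 30/23
  6 + 23/30 = 203/30

203/30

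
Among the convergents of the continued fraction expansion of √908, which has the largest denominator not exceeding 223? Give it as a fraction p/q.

√908 = [30; 7, 1, 1, 14, 1, 1, 7, 60, …] (period length 8).
Convergents:
  p_0/q_0 = 30/1
  p_1/q_1 = 211/7
  p_2/q_2 = 241/8
  p_3/q_3 = 452/15
  p_4/q_4 = 6569/218
  p_5/q_5 = 7021/233
q_4 = 218 ≤ 223 < 233 = q_5, so the answer is 6569/218.

6569/218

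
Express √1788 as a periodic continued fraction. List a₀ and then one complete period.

[42; 3, 1, 1, 20, 1, 1, 3, 84]

a₀ = ⌊√1788⌋ = 42.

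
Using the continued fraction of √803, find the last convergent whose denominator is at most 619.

√803 = [28; 2, 1, 27, 1, 2, 56, …] (period length 6).
Convergents:
  p_0/q_0 = 28/1
  p_1/q_1 = 57/2
  p_2/q_2 = 85/3
  p_3/q_3 = 2352/83
  p_4/q_4 = 2437/86
  p_5/q_5 = 7226/255
  p_6/q_6 = 407093/14366
q_5 = 255 ≤ 619 < 14366 = q_6, so the answer is 7226/255.

7226/255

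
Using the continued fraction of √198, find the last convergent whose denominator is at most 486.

5530/393

√198 = [14; 14, 28, …] (period length 2).
Convergents:
  p_0/q_0 = 14/1
  p_1/q_1 = 197/14
  p_2/q_2 = 5530/393
  p_3/q_3 = 77617/5516
q_2 = 393 ≤ 486 < 5516 = q_3, so the answer is 5530/393.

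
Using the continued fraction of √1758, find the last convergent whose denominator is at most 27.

√1758 = [41; 1, 12, 1, 82, …] (period length 4).
Convergents:
  p_0/q_0 = 41/1
  p_1/q_1 = 42/1
  p_2/q_2 = 545/13
  p_3/q_3 = 587/14
  p_4/q_4 = 48679/1161
q_3 = 14 ≤ 27 < 1161 = q_4, so the answer is 587/14.

587/14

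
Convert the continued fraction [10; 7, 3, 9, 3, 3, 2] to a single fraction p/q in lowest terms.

Fold from the inside: start with 2/1.
  3 + 1/2 = 7/2
  3 + 2/7 = 23/7
  9 + 7/23 = 214/23
  3 + 23/214 = 665/214
  7 + 214/665 = 4869/665
  10 + 665/4869 = 49355/4869

49355/4869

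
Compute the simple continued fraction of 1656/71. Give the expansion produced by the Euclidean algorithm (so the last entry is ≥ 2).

[23; 3, 11, 2]

1656 = 23*71 + 23
71 = 3*23 + 2
23 = 11*2 + 1
2 = 2*1 + 0  (stop)
So 1656/71 = [23; 3, 11, 2].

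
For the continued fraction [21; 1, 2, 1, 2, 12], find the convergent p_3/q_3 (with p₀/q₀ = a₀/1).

87/4

Using pₖ = aₖpₖ₋₁ + pₖ₋₂, qₖ = aₖqₖ₋₁ + qₖ₋₂ (with p₋₁=1, p₋₂=0, q₋₁=0, q₋₂=1):
  k=0: a=21, p=21, q=1
  k=1: a=1, p=22, q=1
  k=2: a=2, p=65, q=3
  k=3: a=1, p=87, q=4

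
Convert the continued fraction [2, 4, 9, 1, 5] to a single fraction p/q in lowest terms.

Fold from the inside: start with 5/1.
  1 + 1/5 = 6/5
  9 + 5/6 = 59/6
  4 + 6/59 = 242/59
  2 + 59/242 = 543/242

543/242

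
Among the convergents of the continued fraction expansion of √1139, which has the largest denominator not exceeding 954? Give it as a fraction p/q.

√1139 = [33; 1, 2, 1, 66, …] (period length 4).
Convergents:
  p_0/q_0 = 33/1
  p_1/q_1 = 34/1
  p_2/q_2 = 101/3
  p_3/q_3 = 135/4
  p_4/q_4 = 9011/267
  p_5/q_5 = 9146/271
  p_6/q_6 = 27303/809
  p_7/q_7 = 36449/1080
q_6 = 809 ≤ 954 < 1080 = q_7, so the answer is 27303/809.

27303/809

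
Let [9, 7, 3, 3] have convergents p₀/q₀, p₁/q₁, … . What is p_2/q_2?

Using pₖ = aₖpₖ₋₁ + pₖ₋₂, qₖ = aₖqₖ₋₁ + qₖ₋₂ (with p₋₁=1, p₋₂=0, q₋₁=0, q₋₂=1):
  k=0: a=9, p=9, q=1
  k=1: a=7, p=64, q=7
  k=2: a=3, p=201, q=22

201/22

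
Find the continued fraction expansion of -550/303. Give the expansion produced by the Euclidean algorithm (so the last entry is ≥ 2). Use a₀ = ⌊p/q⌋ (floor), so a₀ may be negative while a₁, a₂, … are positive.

[-2; 5, 2, 2, 3, 3]

-550 = -2*303 + 56
303 = 5*56 + 23
56 = 2*23 + 10
23 = 2*10 + 3
10 = 3*3 + 1
3 = 3*1 + 0  (stop)
So -550/303 = [-2; 5, 2, 2, 3, 3].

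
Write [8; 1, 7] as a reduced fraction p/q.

71/8

Fold from the inside: start with 7/1.
  1 + 1/7 = 8/7
  8 + 7/8 = 71/8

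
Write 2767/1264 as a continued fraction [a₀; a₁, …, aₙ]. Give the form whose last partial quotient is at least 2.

2767 = 2×1264 + 239
1264 = 5×239 + 69
239 = 3×69 + 32
69 = 2×32 + 5
32 = 6×5 + 2
5 = 2×2 + 1
2 = 2×1 + 0  (stop)
So 2767/1264 = [2; 5, 3, 2, 6, 2, 2].

[2; 5, 3, 2, 6, 2, 2]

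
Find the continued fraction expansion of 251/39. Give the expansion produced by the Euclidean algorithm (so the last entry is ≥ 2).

251 = 6·39 + 17
39 = 2·17 + 5
17 = 3·5 + 2
5 = 2·2 + 1
2 = 2·1 + 0  (stop)
So 251/39 = [6; 2, 3, 2, 2].

[6; 2, 3, 2, 2]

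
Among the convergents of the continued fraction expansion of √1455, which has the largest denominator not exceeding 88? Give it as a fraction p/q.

3166/83

√1455 = [38; 6, 1, 11, 1, 6, 76, …] (period length 6).
Convergents:
  p_0/q_0 = 38/1
  p_1/q_1 = 229/6
  p_2/q_2 = 267/7
  p_3/q_3 = 3166/83
  p_4/q_4 = 3433/90
q_3 = 83 ≤ 88 < 90 = q_4, so the answer is 3166/83.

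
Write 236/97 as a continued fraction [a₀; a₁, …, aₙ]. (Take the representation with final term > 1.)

236 = 2*97 + 42
97 = 2*42 + 13
42 = 3*13 + 3
13 = 4*3 + 1
3 = 3*1 + 0  (stop)
So 236/97 = [2; 2, 3, 4, 3].

[2; 2, 3, 4, 3]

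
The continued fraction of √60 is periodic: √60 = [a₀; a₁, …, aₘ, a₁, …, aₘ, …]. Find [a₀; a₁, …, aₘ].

[7; 1, 2, 1, 14]

a₀ = ⌊√60⌋ = 7.
With m₀=0, d₀=1 and mₖ₊₁ = dₖaₖ − mₖ, dₖ₊₁ = (n − mₖ₊₁²)/dₖ, aₖ₊₁ = ⌊(a₀+mₖ₊₁)/dₖ₊₁⌋:
  k=1: m=7, d=11, a=1
  k=2: m=4, d=4, a=2
  k=3: m=4, d=11, a=1
  k=4: m=7, d=1, a=14
d=1 and a=2a₀=14 at k=4, so the next step gives (m, d) = (7, 11) again — its k=1 value — and the period has length 4.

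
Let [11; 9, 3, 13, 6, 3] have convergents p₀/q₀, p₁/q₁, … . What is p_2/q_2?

311/28

Using pₖ = aₖpₖ₋₁ + pₖ₋₂, qₖ = aₖqₖ₋₁ + qₖ₋₂ (with p₋₁=1, p₋₂=0, q₋₁=0, q₋₂=1):
  k=0: a=11, p=11, q=1
  k=1: a=9, p=100, q=9
  k=2: a=3, p=311, q=28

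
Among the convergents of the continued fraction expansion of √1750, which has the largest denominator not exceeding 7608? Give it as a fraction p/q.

126001/3012

√1750 = [41; 1, 4, 1, 82, …] (period length 4).
Convergents:
  p_0/q_0 = 41/1
  p_1/q_1 = 42/1
  p_2/q_2 = 209/5
  p_3/q_3 = 251/6
  p_4/q_4 = 20791/497
  p_5/q_5 = 21042/503
  p_6/q_6 = 104959/2509
  p_7/q_7 = 126001/3012
  p_8/q_8 = 10437041/249493
q_7 = 3012 ≤ 7608 < 249493 = q_8, so the answer is 126001/3012.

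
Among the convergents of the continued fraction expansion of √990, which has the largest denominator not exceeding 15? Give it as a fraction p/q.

409/13

√990 = [31; 2, 6, 2, 62, …] (period length 4).
Convergents:
  p_0/q_0 = 31/1
  p_1/q_1 = 63/2
  p_2/q_2 = 409/13
  p_3/q_3 = 881/28
q_2 = 13 ≤ 15 < 28 = q_3, so the answer is 409/13.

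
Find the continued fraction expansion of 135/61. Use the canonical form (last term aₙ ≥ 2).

135 = 2*61 + 13
61 = 4*13 + 9
13 = 1*9 + 4
9 = 2*4 + 1
4 = 4*1 + 0  (stop)
So 135/61 = [2; 4, 1, 2, 4].

[2; 4, 1, 2, 4]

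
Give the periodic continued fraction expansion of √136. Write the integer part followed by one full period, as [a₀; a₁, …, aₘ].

a₀ = ⌊√136⌋ = 11.
With m₀=0, d₀=1 and mₖ₊₁ = dₖaₖ − mₖ, dₖ₊₁ = (n − mₖ₊₁²)/dₖ, aₖ₊₁ = ⌊(a₀+mₖ₊₁)/dₖ₊₁⌋:
  k=1: m=11, d=15, a=1
  k=2: m=4, d=8, a=1
  k=3: m=4, d=15, a=1
  k=4: m=11, d=1, a=22
d=1 and a=2a₀=22 at k=4, so the next step gives (m, d) = (11, 15) again — its k=1 value — and the period has length 4.

[11; 1, 1, 1, 22]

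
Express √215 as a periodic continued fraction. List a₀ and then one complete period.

a₀ = ⌊√215⌋ = 14.
With m₀=0, d₀=1 and mₖ₊₁ = dₖaₖ − mₖ, dₖ₊₁ = (n − mₖ₊₁²)/dₖ, aₖ₊₁ = ⌊(a₀+mₖ₊₁)/dₖ₊₁⌋:
  k=1: m=14, d=19, a=1
  k=2: m=5, d=10, a=1
  k=3: m=5, d=19, a=1
  k=4: m=14, d=1, a=28
d=1 and a=2a₀=28 at k=4, so the next step gives (m, d) = (14, 19) again — its k=1 value — and the period has length 4.

[14; 1, 1, 1, 28]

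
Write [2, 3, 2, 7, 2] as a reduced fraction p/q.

254/111

Fold from the inside: start with 2/1.
  7 + 1/2 = 15/2
  2 + 2/15 = 32/15
  3 + 15/32 = 111/32
  2 + 32/111 = 254/111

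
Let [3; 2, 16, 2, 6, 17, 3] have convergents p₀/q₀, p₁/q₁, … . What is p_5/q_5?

Using pₖ = aₖpₖ₋₁ + pₖ₋₂, qₖ = aₖqₖ₋₁ + qₖ₋₂ (with p₋₁=1, p₋₂=0, q₋₁=0, q₋₂=1):
  k=0: a=3, p=3, q=1
  k=1: a=2, p=7, q=2
  k=2: a=16, p=115, q=33
  k=3: a=2, p=237, q=68
  k=4: a=6, p=1537, q=441
  k=5: a=17, p=26366, q=7565

26366/7565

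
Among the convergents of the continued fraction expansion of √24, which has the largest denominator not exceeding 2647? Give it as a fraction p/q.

√24 = [4; 1, 8, …] (period length 2).
Convergents:
  p_0/q_0 = 4/1
  p_1/q_1 = 5/1
  p_2/q_2 = 44/9
  p_3/q_3 = 49/10
  p_4/q_4 = 436/89
  p_5/q_5 = 485/99
  p_6/q_6 = 4316/881
  p_7/q_7 = 4801/980
  p_8/q_8 = 42724/8721
q_7 = 980 ≤ 2647 < 8721 = q_8, so the answer is 4801/980.

4801/980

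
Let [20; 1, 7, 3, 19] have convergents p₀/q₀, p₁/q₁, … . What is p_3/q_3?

Using pₖ = aₖpₖ₋₁ + pₖ₋₂, qₖ = aₖqₖ₋₁ + qₖ₋₂ (with p₋₁=1, p₋₂=0, q₋₁=0, q₋₂=1):
  k=0: a=20, p=20, q=1
  k=1: a=1, p=21, q=1
  k=2: a=7, p=167, q=8
  k=3: a=3, p=522, q=25

522/25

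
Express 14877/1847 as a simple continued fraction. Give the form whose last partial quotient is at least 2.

14877 = 8*1847 + 101
1847 = 18*101 + 29
101 = 3*29 + 14
29 = 2*14 + 1
14 = 14*1 + 0  (stop)
So 14877/1847 = [8; 18, 3, 2, 14].

[8; 18, 3, 2, 14]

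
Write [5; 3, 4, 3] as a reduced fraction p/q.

Using pₖ = aₖpₖ₋₁ + pₖ₋₂ and qₖ = aₖqₖ₋₁ + qₖ₋₂:
  k=0: a=5, p=5, q=1
  k=1: a=3, p=16, q=3
  k=2: a=4, p=69, q=13
  k=3: a=3, p=223, q=42

223/42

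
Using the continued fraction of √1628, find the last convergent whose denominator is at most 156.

√1628 = [40; 2, 1, 6, 1, 2, 80, …] (period length 6).
Convergents:
  p_0/q_0 = 40/1
  p_1/q_1 = 81/2
  p_2/q_2 = 121/3
  p_3/q_3 = 807/20
  p_4/q_4 = 928/23
  p_5/q_5 = 2663/66
  p_6/q_6 = 213968/5303
q_5 = 66 ≤ 156 < 5303 = q_6, so the answer is 2663/66.

2663/66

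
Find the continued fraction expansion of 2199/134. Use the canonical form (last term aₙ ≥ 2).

[16; 2, 2, 3, 2, 3]

2199 = 16·134 + 55
134 = 2·55 + 24
55 = 2·24 + 7
24 = 3·7 + 3
7 = 2·3 + 1
3 = 3·1 + 0  (stop)
So 2199/134 = [16; 2, 2, 3, 2, 3].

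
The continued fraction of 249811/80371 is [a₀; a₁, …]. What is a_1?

249811 = 3·80371 + 8698   →  a_0 = 3
80371 = 9·8698 + 2089   →  a_1 = 9

9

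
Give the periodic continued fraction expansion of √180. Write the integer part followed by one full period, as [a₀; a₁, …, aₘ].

[13; 2, 2, 2, 26]

a₀ = ⌊√180⌋ = 13.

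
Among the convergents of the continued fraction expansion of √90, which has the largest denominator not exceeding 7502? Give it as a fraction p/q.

√90 = [9; 2, 18, …] (period length 2).
Convergents:
  p_0/q_0 = 9/1
  p_1/q_1 = 19/2
  p_2/q_2 = 351/37
  p_3/q_3 = 721/76
  p_4/q_4 = 13329/1405
  p_5/q_5 = 27379/2886
  p_6/q_6 = 506151/53353
q_5 = 2886 ≤ 7502 < 53353 = q_6, so the answer is 27379/2886.

27379/2886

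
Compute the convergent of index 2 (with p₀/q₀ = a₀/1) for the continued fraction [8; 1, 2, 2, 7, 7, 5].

Using pₖ = aₖpₖ₋₁ + pₖ₋₂, qₖ = aₖqₖ₋₁ + qₖ₋₂ (with p₋₁=1, p₋₂=0, q₋₁=0, q₋₂=1):
  k=0: a=8, p=8, q=1
  k=1: a=1, p=9, q=1
  k=2: a=2, p=26, q=3

26/3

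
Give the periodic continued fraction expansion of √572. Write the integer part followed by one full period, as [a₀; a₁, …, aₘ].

a₀ = ⌊√572⌋ = 23.
With m₀=0, d₀=1 and mₖ₊₁ = dₖaₖ − mₖ, dₖ₊₁ = (n − mₖ₊₁²)/dₖ, aₖ₊₁ = ⌊(a₀+mₖ₊₁)/dₖ₊₁⌋:
  k=1: m=23, d=43, a=1
  k=2: m=20, d=4, a=10
  k=3: m=20, d=43, a=1
  k=4: m=23, d=1, a=46
d=1 and a=2a₀=46 at k=4, so the next step gives (m, d) = (23, 43) again — its k=1 value — and the period has length 4.

[23; 1, 10, 1, 46]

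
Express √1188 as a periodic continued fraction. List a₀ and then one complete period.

a₀ = ⌊√1188⌋ = 34.
With m₀=0, d₀=1 and mₖ₊₁ = dₖaₖ − mₖ, dₖ₊₁ = (n − mₖ₊₁²)/dₖ, aₖ₊₁ = ⌊(a₀+mₖ₊₁)/dₖ₊₁⌋:
  k=1: m=34, d=32, a=2
  k=2: m=30, d=9, a=7
  k=3: m=33, d=11, a=6
  k=4: m=33, d=9, a=7
  k=5: m=30, d=32, a=2
  k=6: m=34, d=1, a=68
d=1 and a=2a₀=68 at k=6, so the next step gives (m, d) = (34, 32) again — its k=1 value — and the period has length 6.

[34; 2, 7, 6, 7, 2, 68]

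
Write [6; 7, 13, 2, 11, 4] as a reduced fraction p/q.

55045/8963

Using pₖ = aₖpₖ₋₁ + pₖ₋₂ and qₖ = aₖqₖ₋₁ + qₖ₋₂:
  k=0: a=6, p=6, q=1
  k=1: a=7, p=43, q=7
  k=2: a=13, p=565, q=92
  k=3: a=2, p=1173, q=191
  k=4: a=11, p=13468, q=2193
  k=5: a=4, p=55045, q=8963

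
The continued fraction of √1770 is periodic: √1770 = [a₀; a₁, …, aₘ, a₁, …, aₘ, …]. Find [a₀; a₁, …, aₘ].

a₀ = ⌊√1770⌋ = 42.

[42; 14, 84]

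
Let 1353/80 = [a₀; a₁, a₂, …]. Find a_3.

1353 = 16·80 + 73   →  a_0 = 16
80 = 1·73 + 7   →  a_1 = 1
73 = 10·7 + 3   →  a_2 = 10
7 = 2·3 + 1   →  a_3 = 2

2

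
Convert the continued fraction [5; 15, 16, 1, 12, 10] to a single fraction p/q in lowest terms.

Using pₖ = aₖpₖ₋₁ + pₖ₋₂ and qₖ = aₖqₖ₋₁ + qₖ₋₂:
  k=0: a=5, p=5, q=1
  k=1: a=15, p=76, q=15
  k=2: a=16, p=1221, q=241
  k=3: a=1, p=1297, q=256
  k=4: a=12, p=16785, q=3313
  k=5: a=10, p=169147, q=33386

169147/33386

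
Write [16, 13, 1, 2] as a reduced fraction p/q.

Using pₖ = aₖpₖ₋₁ + pₖ₋₂ and qₖ = aₖqₖ₋₁ + qₖ₋₂:
  k=0: a=16, p=16, q=1
  k=1: a=13, p=209, q=13
  k=2: a=1, p=225, q=14
  k=3: a=2, p=659, q=41

659/41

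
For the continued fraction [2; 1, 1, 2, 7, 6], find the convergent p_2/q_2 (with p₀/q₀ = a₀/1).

5/2

Using pₖ = aₖpₖ₋₁ + pₖ₋₂, qₖ = aₖqₖ₋₁ + qₖ₋₂ (with p₋₁=1, p₋₂=0, q₋₁=0, q₋₂=1):
  k=0: a=2, p=2, q=1
  k=1: a=1, p=3, q=1
  k=2: a=1, p=5, q=2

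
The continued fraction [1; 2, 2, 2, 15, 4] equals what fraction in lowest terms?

Using pₖ = aₖpₖ₋₁ + pₖ₋₂ and qₖ = aₖqₖ₋₁ + qₖ₋₂:
  k=0: a=1, p=1, q=1
  k=1: a=2, p=3, q=2
  k=2: a=2, p=7, q=5
  k=3: a=2, p=17, q=12
  k=4: a=15, p=262, q=185
  k=5: a=4, p=1065, q=752

1065/752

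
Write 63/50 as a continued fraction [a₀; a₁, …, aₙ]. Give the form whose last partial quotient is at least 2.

[1; 3, 1, 5, 2]

63 = 1·50 + 13
50 = 3·13 + 11
13 = 1·11 + 2
11 = 5·2 + 1
2 = 2·1 + 0  (stop)
So 63/50 = [1; 3, 1, 5, 2].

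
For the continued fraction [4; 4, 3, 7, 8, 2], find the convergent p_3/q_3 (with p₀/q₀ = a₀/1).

Using pₖ = aₖpₖ₋₁ + pₖ₋₂, qₖ = aₖqₖ₋₁ + qₖ₋₂ (with p₋₁=1, p₋₂=0, q₋₁=0, q₋₂=1):
  k=0: a=4, p=4, q=1
  k=1: a=4, p=17, q=4
  k=2: a=3, p=55, q=13
  k=3: a=7, p=402, q=95

402/95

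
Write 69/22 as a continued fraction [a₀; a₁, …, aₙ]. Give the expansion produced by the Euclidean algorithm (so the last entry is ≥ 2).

69 = 3*22 + 3
22 = 7*3 + 1
3 = 3*1 + 0  (stop)
So 69/22 = [3; 7, 3].

[3; 7, 3]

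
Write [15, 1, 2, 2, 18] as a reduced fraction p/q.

2027/129

Using pₖ = aₖpₖ₋₁ + pₖ₋₂ and qₖ = aₖqₖ₋₁ + qₖ₋₂:
  k=0: a=15, p=15, q=1
  k=1: a=1, p=16, q=1
  k=2: a=2, p=47, q=3
  k=3: a=2, p=110, q=7
  k=4: a=18, p=2027, q=129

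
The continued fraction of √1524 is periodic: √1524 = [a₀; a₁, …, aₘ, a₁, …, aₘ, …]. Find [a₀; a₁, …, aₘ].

a₀ = ⌊√1524⌋ = 39.
With m₀=0, d₀=1 and mₖ₊₁ = dₖaₖ − mₖ, dₖ₊₁ = (n − mₖ₊₁²)/dₖ, aₖ₊₁ = ⌊(a₀+mₖ₊₁)/dₖ₊₁⌋:
  k=1: m=39, d=3, a=26
  k=2: m=39, d=1, a=78
d=1 and a=2a₀=78 at k=2, so the next step gives (m, d) = (39, 3) again — its k=1 value — and the period has length 2.

[39; 26, 78]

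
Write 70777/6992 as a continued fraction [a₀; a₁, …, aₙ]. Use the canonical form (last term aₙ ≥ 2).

[10; 8, 6, 3, 3, 6, 2]

70777 = 10*6992 + 857
6992 = 8*857 + 136
857 = 6*136 + 41
136 = 3*41 + 13
41 = 3*13 + 2
13 = 6*2 + 1
2 = 2*1 + 0  (stop)
So 70777/6992 = [10; 8, 6, 3, 3, 6, 2].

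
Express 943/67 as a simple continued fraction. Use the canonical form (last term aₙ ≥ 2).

943 = 14·67 + 5
67 = 13·5 + 2
5 = 2·2 + 1
2 = 2·1 + 0  (stop)
So 943/67 = [14; 13, 2, 2].

[14; 13, 2, 2]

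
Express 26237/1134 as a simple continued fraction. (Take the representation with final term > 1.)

[23; 7, 3, 6, 8]

26237 = 23×1134 + 155
1134 = 7×155 + 49
155 = 3×49 + 8
49 = 6×8 + 1
8 = 8×1 + 0  (stop)
So 26237/1134 = [23; 7, 3, 6, 8].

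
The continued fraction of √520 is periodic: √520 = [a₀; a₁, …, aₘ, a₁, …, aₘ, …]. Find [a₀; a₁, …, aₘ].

a₀ = ⌊√520⌋ = 22.

[22; 1, 4, 11, 4, 1, 44]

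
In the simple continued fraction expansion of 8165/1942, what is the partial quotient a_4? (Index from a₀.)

8165 = 4·1942 + 397   →  a_0 = 4
1942 = 4·397 + 354   →  a_1 = 4
397 = 1·354 + 43   →  a_2 = 1
354 = 8·43 + 10   →  a_3 = 8
43 = 4·10 + 3   →  a_4 = 4

4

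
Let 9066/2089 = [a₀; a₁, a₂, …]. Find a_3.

16

9066 = 4·2089 + 710   →  a_0 = 4
2089 = 2·710 + 669   →  a_1 = 2
710 = 1·669 + 41   →  a_2 = 1
669 = 16·41 + 13   →  a_3 = 16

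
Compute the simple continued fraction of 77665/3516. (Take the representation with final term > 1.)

77665 = 22*3516 + 313
3516 = 11*313 + 73
313 = 4*73 + 21
73 = 3*21 + 10
21 = 2*10 + 1
10 = 10*1 + 0  (stop)
So 77665/3516 = [22; 11, 4, 3, 2, 10].

[22; 11, 4, 3, 2, 10]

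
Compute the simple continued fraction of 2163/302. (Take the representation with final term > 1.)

2163 = 7·302 + 49
302 = 6·49 + 8
49 = 6·8 + 1
8 = 8·1 + 0  (stop)
So 2163/302 = [7; 6, 6, 8].

[7; 6, 6, 8]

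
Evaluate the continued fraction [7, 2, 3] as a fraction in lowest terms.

Using pₖ = aₖpₖ₋₁ + pₖ₋₂ and qₖ = aₖqₖ₋₁ + qₖ₋₂:
  k=0: a=7, p=7, q=1
  k=1: a=2, p=15, q=2
  k=2: a=3, p=52, q=7

52/7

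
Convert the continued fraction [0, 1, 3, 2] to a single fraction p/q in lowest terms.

Fold from the inside: start with 2/1.
  3 + 1/2 = 7/2
  1 + 2/7 = 9/7
  0 + 7/9 = 7/9

7/9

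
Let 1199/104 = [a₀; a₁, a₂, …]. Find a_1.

1199 = 11·104 + 55   →  a_0 = 11
104 = 1·55 + 49   →  a_1 = 1

1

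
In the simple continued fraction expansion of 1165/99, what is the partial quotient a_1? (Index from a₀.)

1165 = 11·99 + 76   →  a_0 = 11
99 = 1·76 + 23   →  a_1 = 1

1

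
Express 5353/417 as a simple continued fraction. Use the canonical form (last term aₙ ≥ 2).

[12; 1, 5, 7, 1, 1, 4]

5353 = 12×417 + 349
417 = 1×349 + 68
349 = 5×68 + 9
68 = 7×9 + 5
9 = 1×5 + 4
5 = 1×4 + 1
4 = 4×1 + 0  (stop)
So 5353/417 = [12; 1, 5, 7, 1, 1, 4].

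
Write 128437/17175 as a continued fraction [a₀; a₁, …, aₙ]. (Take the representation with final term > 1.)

128437 = 7×17175 + 8212
17175 = 2×8212 + 751
8212 = 10×751 + 702
751 = 1×702 + 49
702 = 14×49 + 16
49 = 3×16 + 1
16 = 16×1 + 0  (stop)
So 128437/17175 = [7; 2, 10, 1, 14, 3, 16].

[7; 2, 10, 1, 14, 3, 16]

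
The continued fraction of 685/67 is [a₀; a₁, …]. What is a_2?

2

685 = 10·67 + 15   →  a_0 = 10
67 = 4·15 + 7   →  a_1 = 4
15 = 2·7 + 1   →  a_2 = 2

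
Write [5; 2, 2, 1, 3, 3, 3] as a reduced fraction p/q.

1524/281

Fold from the inside: start with 3/1.
  3 + 1/3 = 10/3
  3 + 3/10 = 33/10
  1 + 10/33 = 43/33
  2 + 33/43 = 119/43
  2 + 43/119 = 281/119
  5 + 119/281 = 1524/281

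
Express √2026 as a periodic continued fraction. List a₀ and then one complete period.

[45; 90]

a₀ = ⌊√2026⌋ = 45.
With m₀=0, d₀=1 and mₖ₊₁ = dₖaₖ − mₖ, dₖ₊₁ = (n − mₖ₊₁²)/dₖ, aₖ₊₁ = ⌊(a₀+mₖ₊₁)/dₖ₊₁⌋:
  k=1: m=45, d=1, a=90
d=1 and a=2a₀=90 at k=1, so the next step gives (m, d) = (45, 1) again — its k=1 value — and the period has length 1.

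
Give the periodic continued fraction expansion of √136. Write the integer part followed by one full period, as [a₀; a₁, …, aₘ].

a₀ = ⌊√136⌋ = 11.
With m₀=0, d₀=1 and mₖ₊₁ = dₖaₖ − mₖ, dₖ₊₁ = (n − mₖ₊₁²)/dₖ, aₖ₊₁ = ⌊(a₀+mₖ₊₁)/dₖ₊₁⌋:
  k=1: m=11, d=15, a=1
  k=2: m=4, d=8, a=1
  k=3: m=4, d=15, a=1
  k=4: m=11, d=1, a=22
d=1 and a=2a₀=22 at k=4, so the next step gives (m, d) = (11, 15) again — its k=1 value — and the period has length 4.

[11; 1, 1, 1, 22]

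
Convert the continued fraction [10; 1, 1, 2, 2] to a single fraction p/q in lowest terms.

Fold from the inside: start with 2/1.
  2 + 1/2 = 5/2
  1 + 2/5 = 7/5
  1 + 5/7 = 12/7
  10 + 7/12 = 127/12

127/12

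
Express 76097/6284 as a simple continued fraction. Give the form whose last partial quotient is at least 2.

76097 = 12·6284 + 689
6284 = 9·689 + 83
689 = 8·83 + 25
83 = 3·25 + 8
25 = 3·8 + 1
8 = 8·1 + 0  (stop)
So 76097/6284 = [12; 9, 8, 3, 3, 8].

[12; 9, 8, 3, 3, 8]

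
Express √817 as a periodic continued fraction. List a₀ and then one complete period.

[28; 1, 1, 2, 1, 1, 56]

a₀ = ⌊√817⌋ = 28.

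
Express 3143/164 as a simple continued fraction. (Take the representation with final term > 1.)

[19; 6, 13, 2]

3143 = 19·164 + 27
164 = 6·27 + 2
27 = 13·2 + 1
2 = 2·1 + 0  (stop)
So 3143/164 = [19; 6, 13, 2].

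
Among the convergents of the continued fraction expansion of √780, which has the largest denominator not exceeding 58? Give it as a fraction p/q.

391/14

√780 = [27; 1, 12, 1, 54, …] (period length 4).
Convergents:
  p_0/q_0 = 27/1
  p_1/q_1 = 28/1
  p_2/q_2 = 363/13
  p_3/q_3 = 391/14
  p_4/q_4 = 21477/769
q_3 = 14 ≤ 58 < 769 = q_4, so the answer is 391/14.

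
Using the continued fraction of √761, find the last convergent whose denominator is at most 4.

√761 = [27; 1, 1, 2, 2, 1, 1, 54, …] (period length 7).
Convergents:
  p_0/q_0 = 27/1
  p_1/q_1 = 28/1
  p_2/q_2 = 55/2
  p_3/q_3 = 138/5
q_2 = 2 ≤ 4 < 5 = q_3, so the answer is 55/2.

55/2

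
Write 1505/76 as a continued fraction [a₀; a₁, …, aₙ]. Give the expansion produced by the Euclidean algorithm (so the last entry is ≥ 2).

[19; 1, 4, 15]

1505 = 19*76 + 61
76 = 1*61 + 15
61 = 4*15 + 1
15 = 15*1 + 0  (stop)
So 1505/76 = [19; 1, 4, 15].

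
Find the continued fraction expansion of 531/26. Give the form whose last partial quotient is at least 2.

[20; 2, 2, 1, 3]

531 = 20*26 + 11
26 = 2*11 + 4
11 = 2*4 + 3
4 = 1*3 + 1
3 = 3*1 + 0  (stop)
So 531/26 = [20; 2, 2, 1, 3].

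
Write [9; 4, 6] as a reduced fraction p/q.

Using pₖ = aₖpₖ₋₁ + pₖ₋₂ and qₖ = aₖqₖ₋₁ + qₖ₋₂:
  k=0: a=9, p=9, q=1
  k=1: a=4, p=37, q=4
  k=2: a=6, p=231, q=25

231/25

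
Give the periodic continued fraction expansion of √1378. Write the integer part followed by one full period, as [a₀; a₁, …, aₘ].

[37; 8, 4, 4, 8, 74]

a₀ = ⌊√1378⌋ = 37.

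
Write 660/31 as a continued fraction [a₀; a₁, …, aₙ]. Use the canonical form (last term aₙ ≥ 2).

660 = 21×31 + 9
31 = 3×9 + 4
9 = 2×4 + 1
4 = 4×1 + 0  (stop)
So 660/31 = [21; 3, 2, 4].

[21; 3, 2, 4]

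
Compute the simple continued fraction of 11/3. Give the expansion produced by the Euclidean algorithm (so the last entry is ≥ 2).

[3; 1, 2]

11 = 3×3 + 2
3 = 1×2 + 1
2 = 2×1 + 0  (stop)
So 11/3 = [3; 1, 2].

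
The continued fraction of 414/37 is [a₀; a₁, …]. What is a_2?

3

414 = 11·37 + 7   →  a_0 = 11
37 = 5·7 + 2   →  a_1 = 5
7 = 3·2 + 1   →  a_2 = 3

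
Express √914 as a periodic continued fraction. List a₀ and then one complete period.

a₀ = ⌊√914⌋ = 30.
With m₀=0, d₀=1 and mₖ₊₁ = dₖaₖ − mₖ, dₖ₊₁ = (n − mₖ₊₁²)/dₖ, aₖ₊₁ = ⌊(a₀+mₖ₊₁)/dₖ₊₁⌋:
  k=1: m=30, d=14, a=4
  k=2: m=26, d=17, a=3
  k=3: m=25, d=17, a=3
  k=4: m=26, d=14, a=4
  k=5: m=30, d=1, a=60
d=1 and a=2a₀=60 at k=5, so the next step gives (m, d) = (30, 14) again — its k=1 value — and the period has length 5.

[30; 4, 3, 3, 4, 60]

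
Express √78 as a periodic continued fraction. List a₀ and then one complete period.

[8; 1, 4, 1, 16]

a₀ = ⌊√78⌋ = 8.
With m₀=0, d₀=1 and mₖ₊₁ = dₖaₖ − mₖ, dₖ₊₁ = (n − mₖ₊₁²)/dₖ, aₖ₊₁ = ⌊(a₀+mₖ₊₁)/dₖ₊₁⌋:
  k=1: m=8, d=14, a=1
  k=2: m=6, d=3, a=4
  k=3: m=6, d=14, a=1
  k=4: m=8, d=1, a=16
d=1 and a=2a₀=16 at k=4, so the next step gives (m, d) = (8, 14) again — its k=1 value — and the period has length 4.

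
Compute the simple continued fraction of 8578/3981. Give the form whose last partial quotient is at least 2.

[2; 6, 2, 6, 5, 9]

8578 = 2·3981 + 616
3981 = 6·616 + 285
616 = 2·285 + 46
285 = 6·46 + 9
46 = 5·9 + 1
9 = 9·1 + 0  (stop)
So 8578/3981 = [2; 6, 2, 6, 5, 9].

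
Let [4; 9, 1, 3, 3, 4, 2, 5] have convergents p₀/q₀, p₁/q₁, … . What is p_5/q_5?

2244/547

Using pₖ = aₖpₖ₋₁ + pₖ₋₂, qₖ = aₖqₖ₋₁ + qₖ₋₂ (with p₋₁=1, p₋₂=0, q₋₁=0, q₋₂=1):
  k=0: a=4, p=4, q=1
  k=1: a=9, p=37, q=9
  k=2: a=1, p=41, q=10
  k=3: a=3, p=160, q=39
  k=4: a=3, p=521, q=127
  k=5: a=4, p=2244, q=547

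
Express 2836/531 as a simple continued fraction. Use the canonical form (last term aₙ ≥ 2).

2836 = 5·531 + 181
531 = 2·181 + 169
181 = 1·169 + 12
169 = 14·12 + 1
12 = 12·1 + 0  (stop)
So 2836/531 = [5; 2, 1, 14, 12].

[5; 2, 1, 14, 12]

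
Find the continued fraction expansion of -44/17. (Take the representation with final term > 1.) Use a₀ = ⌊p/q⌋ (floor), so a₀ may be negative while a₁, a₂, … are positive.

-44 = -3*17 + 7
17 = 2*7 + 3
7 = 2*3 + 1
3 = 3*1 + 0  (stop)
So -44/17 = [-3; 2, 2, 3].

[-3; 2, 2, 3]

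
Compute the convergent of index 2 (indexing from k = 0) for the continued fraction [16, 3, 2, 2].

Using pₖ = aₖpₖ₋₁ + pₖ₋₂, qₖ = aₖqₖ₋₁ + qₖ₋₂ (with p₋₁=1, p₋₂=0, q₋₁=0, q₋₂=1):
  k=0: a=16, p=16, q=1
  k=1: a=3, p=49, q=3
  k=2: a=2, p=114, q=7

114/7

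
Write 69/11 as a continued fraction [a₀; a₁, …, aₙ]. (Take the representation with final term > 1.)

[6; 3, 1, 2]

69 = 6*11 + 3
11 = 3*3 + 2
3 = 1*2 + 1
2 = 2*1 + 0  (stop)
So 69/11 = [6; 3, 1, 2].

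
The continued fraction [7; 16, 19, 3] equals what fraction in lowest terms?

6575/931

Using pₖ = aₖpₖ₋₁ + pₖ₋₂ and qₖ = aₖqₖ₋₁ + qₖ₋₂:
  k=0: a=7, p=7, q=1
  k=1: a=16, p=113, q=16
  k=2: a=19, p=2154, q=305
  k=3: a=3, p=6575, q=931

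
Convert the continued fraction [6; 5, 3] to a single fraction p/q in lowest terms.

Using pₖ = aₖpₖ₋₁ + pₖ₋₂ and qₖ = aₖqₖ₋₁ + qₖ₋₂:
  k=0: a=6, p=6, q=1
  k=1: a=5, p=31, q=5
  k=2: a=3, p=99, q=16

99/16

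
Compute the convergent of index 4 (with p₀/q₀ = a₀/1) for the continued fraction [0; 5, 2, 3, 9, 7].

Using pₖ = aₖpₖ₋₁ + pₖ₋₂, qₖ = aₖqₖ₋₁ + qₖ₋₂ (with p₋₁=1, p₋₂=0, q₋₁=0, q₋₂=1):
  k=0: a=0, p=0, q=1
  k=1: a=5, p=1, q=5
  k=2: a=2, p=2, q=11
  k=3: a=3, p=7, q=38
  k=4: a=9, p=65, q=353

65/353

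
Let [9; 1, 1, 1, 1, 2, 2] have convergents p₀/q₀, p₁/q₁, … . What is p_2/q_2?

Using pₖ = aₖpₖ₋₁ + pₖ₋₂, qₖ = aₖqₖ₋₁ + qₖ₋₂ (with p₋₁=1, p₋₂=0, q₋₁=0, q₋₂=1):
  k=0: a=9, p=9, q=1
  k=1: a=1, p=10, q=1
  k=2: a=1, p=19, q=2

19/2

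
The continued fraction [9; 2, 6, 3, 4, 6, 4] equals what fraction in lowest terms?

43427/4589

Using pₖ = aₖpₖ₋₁ + pₖ₋₂ and qₖ = aₖqₖ₋₁ + qₖ₋₂:
  k=0: a=9, p=9, q=1
  k=1: a=2, p=19, q=2
  k=2: a=6, p=123, q=13
  k=3: a=3, p=388, q=41
  k=4: a=4, p=1675, q=177
  k=5: a=6, p=10438, q=1103
  k=6: a=4, p=43427, q=4589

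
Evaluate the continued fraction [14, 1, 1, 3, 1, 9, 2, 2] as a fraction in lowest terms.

6667/458

Fold from the inside: start with 2/1.
  2 + 1/2 = 5/2
  9 + 2/5 = 47/5
  1 + 5/47 = 52/47
  3 + 47/52 = 203/52
  1 + 52/203 = 255/203
  1 + 203/255 = 458/255
  14 + 255/458 = 6667/458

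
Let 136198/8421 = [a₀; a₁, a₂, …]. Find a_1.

5

136198 = 16·8421 + 1462   →  a_0 = 16
8421 = 5·1462 + 1111   →  a_1 = 5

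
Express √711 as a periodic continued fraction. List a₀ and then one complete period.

[26; 1, 1, 1, 52]

a₀ = ⌊√711⌋ = 26.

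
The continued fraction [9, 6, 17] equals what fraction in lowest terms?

944/103

Using pₖ = aₖpₖ₋₁ + pₖ₋₂ and qₖ = aₖqₖ₋₁ + qₖ₋₂:
  k=0: a=9, p=9, q=1
  k=1: a=6, p=55, q=6
  k=2: a=17, p=944, q=103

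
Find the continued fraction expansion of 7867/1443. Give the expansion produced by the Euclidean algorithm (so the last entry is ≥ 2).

7867 = 5·1443 + 652
1443 = 2·652 + 139
652 = 4·139 + 96
139 = 1·96 + 43
96 = 2·43 + 10
43 = 4·10 + 3
10 = 3·3 + 1
3 = 3·1 + 0  (stop)
So 7867/1443 = [5; 2, 4, 1, 2, 4, 3, 3].

[5; 2, 4, 1, 2, 4, 3, 3]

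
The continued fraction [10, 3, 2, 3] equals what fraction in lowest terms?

247/24

Fold from the inside: start with 3/1.
  2 + 1/3 = 7/3
  3 + 3/7 = 24/7
  10 + 7/24 = 247/24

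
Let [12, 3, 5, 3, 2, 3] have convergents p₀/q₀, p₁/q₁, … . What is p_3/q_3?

Using pₖ = aₖpₖ₋₁ + pₖ₋₂, qₖ = aₖqₖ₋₁ + qₖ₋₂ (with p₋₁=1, p₋₂=0, q₋₁=0, q₋₂=1):
  k=0: a=12, p=12, q=1
  k=1: a=3, p=37, q=3
  k=2: a=5, p=197, q=16
  k=3: a=3, p=628, q=51

628/51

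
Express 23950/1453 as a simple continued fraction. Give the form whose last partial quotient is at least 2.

23950 = 16·1453 + 702
1453 = 2·702 + 49
702 = 14·49 + 16
49 = 3·16 + 1
16 = 16·1 + 0  (stop)
So 23950/1453 = [16; 2, 14, 3, 16].

[16; 2, 14, 3, 16]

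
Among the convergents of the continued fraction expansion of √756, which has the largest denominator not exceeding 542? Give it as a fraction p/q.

√756 = [27; 2, 54, …] (period length 2).
Convergents:
  p_0/q_0 = 27/1
  p_1/q_1 = 55/2
  p_2/q_2 = 2997/109
  p_3/q_3 = 6049/220
  p_4/q_4 = 329643/11989
q_3 = 220 ≤ 542 < 11989 = q_4, so the answer is 6049/220.

6049/220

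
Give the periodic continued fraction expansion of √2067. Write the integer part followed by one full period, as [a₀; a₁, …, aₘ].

[45; 2, 6, 2, 90]

a₀ = ⌊√2067⌋ = 45.
With m₀=0, d₀=1 and mₖ₊₁ = dₖaₖ − mₖ, dₖ₊₁ = (n − mₖ₊₁²)/dₖ, aₖ₊₁ = ⌊(a₀+mₖ₊₁)/dₖ₊₁⌋:
  k=1: m=45, d=42, a=2
  k=2: m=39, d=13, a=6
  k=3: m=39, d=42, a=2
  k=4: m=45, d=1, a=90
d=1 and a=2a₀=90 at k=4, so the next step gives (m, d) = (45, 42) again — its k=1 value — and the period has length 4.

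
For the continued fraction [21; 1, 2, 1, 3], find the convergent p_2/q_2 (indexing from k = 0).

Using pₖ = aₖpₖ₋₁ + pₖ₋₂, qₖ = aₖqₖ₋₁ + qₖ₋₂ (with p₋₁=1, p₋₂=0, q₋₁=0, q₋₂=1):
  k=0: a=21, p=21, q=1
  k=1: a=1, p=22, q=1
  k=2: a=2, p=65, q=3

65/3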